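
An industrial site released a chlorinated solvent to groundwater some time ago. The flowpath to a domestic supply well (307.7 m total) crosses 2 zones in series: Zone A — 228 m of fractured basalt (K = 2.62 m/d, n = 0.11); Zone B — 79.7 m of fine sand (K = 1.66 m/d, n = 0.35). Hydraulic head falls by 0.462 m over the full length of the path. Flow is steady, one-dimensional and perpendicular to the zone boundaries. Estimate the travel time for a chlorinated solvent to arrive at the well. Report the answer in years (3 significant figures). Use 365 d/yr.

42.4 years

Continuity: the same q passes through each zone, so ΔH = q·Σ(L_j/K_j) — the zones act as resistances in series.
Σ(L/K) = 228/2.62 + 79.7/1.66 = 87.02 + 48.01 = 135.0 d
q = ΔH / Σ(L/K) = 0.462 / 135.0 = 0.003421 m/d (same in every zone)
Zone A: v = q/n = 0.003421/0.11 = 0.03110 m/d → t_A = 228/0.03110 = 7330 d
Zone B: v = q/n = 0.003421/0.35 = 0.009775 m/d → t_B = 79.7/0.009775 = 8153 d
Total t = 7330 + 8153 = 15480 d
   = 15480 / 365 = 42.4 yr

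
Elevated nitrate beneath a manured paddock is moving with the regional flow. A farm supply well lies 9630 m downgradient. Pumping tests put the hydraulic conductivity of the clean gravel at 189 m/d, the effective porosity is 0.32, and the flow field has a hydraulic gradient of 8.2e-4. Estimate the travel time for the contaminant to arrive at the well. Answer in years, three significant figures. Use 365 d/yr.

Specific discharge q = 189 × 8.2e-4 = 0.1550 m/d
v = Ki/n = 189·8.2e-4/0.32 = 0.4843 m/d
t = L / v = 9630 / 0.4843 = 19880 d
   = 19880 / 365 = 54.5 yr

54.5 years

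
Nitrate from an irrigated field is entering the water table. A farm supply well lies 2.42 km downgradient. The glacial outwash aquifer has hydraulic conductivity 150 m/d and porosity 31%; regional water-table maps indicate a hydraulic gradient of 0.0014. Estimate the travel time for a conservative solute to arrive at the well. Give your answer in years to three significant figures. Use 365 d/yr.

q = Ki = 150 × 0.0014 = 0.2100 m/d
Seepage velocity v = q / n = 0.2100 / 0.31 = 0.6774 m/d
L = 2.42 km = 2420 m
t = L / v = 2420 / 0.6774 = 3572 d
   = 3572 / 365 = 9.79 yr

9.79 years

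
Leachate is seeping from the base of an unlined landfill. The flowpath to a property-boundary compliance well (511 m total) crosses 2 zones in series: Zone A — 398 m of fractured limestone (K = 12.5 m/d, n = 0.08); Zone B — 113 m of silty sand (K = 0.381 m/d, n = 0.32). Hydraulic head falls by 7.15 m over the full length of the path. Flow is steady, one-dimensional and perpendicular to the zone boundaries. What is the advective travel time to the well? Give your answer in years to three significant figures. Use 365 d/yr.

Steady 1-D flow in series ⇒ the Darcy flux q is identical in every zone and the zone head losses add (resistances L/K in series).
Σ(L/K) = 398/12.5 + 113/0.381 = 31.84 + 296.6 = 328.4 d
q = ΔH / Σ(L/K) = 7.15 / 328.4 = 0.02177 m/d (same in every zone)
Zone A: v = q/n = 0.02177/0.08 = 0.2721 m/d → t_A = 398/0.2721 = 1463 d
Zone B: v = q/n = 0.02177/0.32 = 0.06803 m/d → t_B = 113/0.06803 = 1661 d
Total t = 1463 + 1661 = 3124 d
   = 3124 / 365 = 8.56 yr

8.56 years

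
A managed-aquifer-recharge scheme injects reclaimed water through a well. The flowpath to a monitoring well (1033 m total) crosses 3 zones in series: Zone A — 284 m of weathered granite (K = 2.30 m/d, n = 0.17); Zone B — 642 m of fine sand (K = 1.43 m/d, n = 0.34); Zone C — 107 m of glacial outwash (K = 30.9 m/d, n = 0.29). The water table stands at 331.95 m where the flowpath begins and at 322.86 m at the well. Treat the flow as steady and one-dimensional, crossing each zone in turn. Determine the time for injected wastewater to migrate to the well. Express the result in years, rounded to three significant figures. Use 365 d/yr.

51.7 years

Total head drop ΔH = 331.95 − 322.86 = 9.09 m
Continuity: the same q passes through each zone, so ΔH = q·Σ(L_j/K_j) — the zones act as resistances in series.
Σ(L/K) = 284/2.30 + 642/1.43 + 107/30.9 = 123.5 + 449.0 + 3.463 = 575.9 d
q = ΔH / Σ(L/K) = 9.09 / 575.9 = 0.01578 m/d (same in every zone)
Zone A: v = q/n = 0.01578/0.17 = 0.09285 m/d → t_A = 284/0.09285 = 3059 d
Zone B: v = q/n = 0.01578/0.34 = 0.04642 m/d → t_B = 642/0.04642 = 13830 d
Zone C: v = q/n = 0.01578/0.29 = 0.05443 m/d → t_C = 107/0.05443 = 1966 d
Total t = 3059 + 13830 + 1966 = 18850 d
   = 18850 / 365 = 51.7 yr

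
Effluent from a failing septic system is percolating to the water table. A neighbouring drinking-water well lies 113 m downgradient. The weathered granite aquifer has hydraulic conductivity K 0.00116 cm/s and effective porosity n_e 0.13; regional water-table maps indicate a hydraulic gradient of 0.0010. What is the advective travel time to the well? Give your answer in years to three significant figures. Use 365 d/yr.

K = 0.00116 cm/s × 864 = 1.002 m/d
Darcy flux q = K·i = 1.002 × 0.0010 = 0.001002 m/d
Seepage velocity v = q / n = 0.001002 / 0.13 = 0.007710 m/d
t = L / v = 113 / 0.007710 = 14660 d
   = 14660 / 365 = 40.2 yr

40.2 years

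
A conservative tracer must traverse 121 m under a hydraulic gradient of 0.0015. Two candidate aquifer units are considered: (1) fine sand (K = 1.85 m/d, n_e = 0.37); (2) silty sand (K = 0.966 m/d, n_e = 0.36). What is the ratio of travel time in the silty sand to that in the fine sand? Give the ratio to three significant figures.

1.86

Unit 1 (fine sand): v = 1.85×0.0015/0.37 = 0.007500 m/d, t = 121/0.007500 = 16130 d
Unit 2 (silty sand): v = 0.966×0.0015/0.36 = 0.004025 m/d, t = 121/0.004025 = 30060 d
t(silty sand) / t(fine sand) = 30060/16130 = 1.86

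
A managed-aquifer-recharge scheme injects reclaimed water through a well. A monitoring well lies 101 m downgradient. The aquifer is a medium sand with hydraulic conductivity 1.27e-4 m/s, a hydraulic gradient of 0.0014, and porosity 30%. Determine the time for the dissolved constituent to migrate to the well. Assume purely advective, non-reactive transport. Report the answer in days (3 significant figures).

1970 days

K = 1.27e-4 m/s × 86400 s/d = 10.97 m/d
q = Ki = 10.97 × 0.0014 = 0.01536 m/d
Average linear velocity = 0.01536 / 0.30 = 0.05121 m/d
t = L / v = 101 / 0.05121 = 1972 d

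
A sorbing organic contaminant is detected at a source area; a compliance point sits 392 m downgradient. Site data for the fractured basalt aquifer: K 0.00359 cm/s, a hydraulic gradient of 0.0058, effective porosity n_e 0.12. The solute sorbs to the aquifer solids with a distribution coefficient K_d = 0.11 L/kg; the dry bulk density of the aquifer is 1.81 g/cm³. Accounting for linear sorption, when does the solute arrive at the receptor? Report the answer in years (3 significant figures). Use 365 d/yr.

K = 0.00359 cm/s × 864 = 3.102 m/d
Darcy flux q = K·i = 3.102 × 0.0058 = 0.01799 m/d
v = Ki/n = 3.102·0.0058/0.12 = 0.1499 m/d
Retardation R = 1 + ρ_b·K_d/n = 1 + 1.81×0.11/0.12 = 2.659
Contaminant velocity v_c = v/R = 0.1499/2.659 = 0.05638 m/d
t = L/v_c = 392/0.05638 = 6953 d
   = 6953/365 = 19.0 yr

19.0 years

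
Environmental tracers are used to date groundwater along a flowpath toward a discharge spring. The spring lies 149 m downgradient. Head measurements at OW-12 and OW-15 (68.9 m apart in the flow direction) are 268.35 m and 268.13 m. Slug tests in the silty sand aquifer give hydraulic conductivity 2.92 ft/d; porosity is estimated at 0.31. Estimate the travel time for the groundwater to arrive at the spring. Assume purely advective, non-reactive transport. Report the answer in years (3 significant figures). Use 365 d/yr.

Hydraulic gradient i = (268.35 − 268.13) / 68.9 = 0.22 / 68.9 = 0.003193
K = 2.92 ft/d × 0.3048 = 0.8900 m/d
Specific discharge q = 0.8900 × 0.003193 = 0.002842 m/d
Seepage velocity v = q / n = 0.002842 / 0.31 = 0.009167 m/d
t = L / v = 149 / 0.009167 = 16250 d
   = 16250 / 365 = 44.5 yr

44.5 years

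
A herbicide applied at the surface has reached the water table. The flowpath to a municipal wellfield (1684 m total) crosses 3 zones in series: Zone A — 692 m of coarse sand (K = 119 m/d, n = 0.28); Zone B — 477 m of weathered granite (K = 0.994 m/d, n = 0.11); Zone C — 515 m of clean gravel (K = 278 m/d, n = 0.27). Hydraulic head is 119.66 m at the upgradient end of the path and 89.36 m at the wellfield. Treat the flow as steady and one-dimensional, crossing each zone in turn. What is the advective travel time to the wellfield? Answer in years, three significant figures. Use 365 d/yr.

17.0 years

Total head drop ΔH = 119.66 − 89.36 = 30.30 m
Steady 1-D flow in series ⇒ the Darcy flux q is identical in every zone and the zone head losses add (resistances L/K in series).
Σ(L/K) = 692/119 + 477/0.994 + 515/278 = 5.815 + 479.9 + 1.853 = 487.5 d
q = ΔH / Σ(L/K) = 30.30 / 487.5 = 0.06215 m/d (same in every zone)
Zone A: v = q/n = 0.06215/0.28 = 0.2220 m/d → t_A = 692/0.2220 = 3118 d
Zone B: v = q/n = 0.06215/0.11 = 0.5650 m/d → t_B = 477/0.5650 = 844.3 d
Zone C: v = q/n = 0.06215/0.27 = 0.2302 m/d → t_C = 515/0.2302 = 2237 d
Total t = 3118 + 844.3 + 2237 = 6199 d
   = 6199 / 365 = 17.0 yr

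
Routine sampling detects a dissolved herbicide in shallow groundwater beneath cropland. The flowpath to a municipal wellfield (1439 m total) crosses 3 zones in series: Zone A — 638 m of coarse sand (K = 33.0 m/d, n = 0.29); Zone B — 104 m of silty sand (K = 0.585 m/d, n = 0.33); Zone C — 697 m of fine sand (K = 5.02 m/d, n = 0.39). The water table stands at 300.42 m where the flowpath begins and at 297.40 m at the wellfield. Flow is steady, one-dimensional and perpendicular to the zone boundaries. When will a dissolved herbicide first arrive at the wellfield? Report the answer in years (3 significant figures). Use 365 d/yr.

150 years

Total head drop ΔH = 300.42 − 297.40 = 3.02 m
Steady 1-D flow in series ⇒ the Darcy flux q is identical in every zone and the zone head losses add (resistances L/K in series).
Σ(L/K) = 638/33.0 + 104/0.585 + 697/5.02 = 19.33 + 177.8 + 138.8 = 336.0 d
q = ΔH / Σ(L/K) = 3.02 / 336.0 = 0.008989 m/d (same in every zone)
Zone A: v = q/n = 0.008989/0.29 = 0.03100 m/d → t_A = 638/0.03100 = 20580 d
Zone B: v = q/n = 0.008989/0.33 = 0.02724 m/d → t_B = 104/0.02724 = 3818 d
Zone C: v = q/n = 0.008989/0.39 = 0.02305 m/d → t_C = 697/0.02305 = 30240 d
Total t = 20580 + 3818 + 30240 = 54640 d
   = 54640 / 365 = 150 yr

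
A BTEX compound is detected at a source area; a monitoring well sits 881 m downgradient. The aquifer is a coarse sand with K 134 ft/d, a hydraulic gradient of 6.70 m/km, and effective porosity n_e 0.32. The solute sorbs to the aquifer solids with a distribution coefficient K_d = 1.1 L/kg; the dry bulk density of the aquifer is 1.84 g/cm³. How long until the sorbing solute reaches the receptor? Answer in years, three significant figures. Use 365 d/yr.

20.7 years

K = 134 ft/d × 0.3048 = 40.84 m/d
Darcy flux q = K·i = 40.84 × 0.0067 = 0.2736 m/d
v = Ki/n = 40.84·0.0067/0.32 = 0.8552 m/d
Retardation R = 1 + ρ_b·K_d/n = 1 + 1.84×1.1/0.32 = 7.325
Contaminant velocity v_c = v/R = 0.8552/7.325 = 0.1167 m/d
t = L/v_c = 881/0.1167 = 7546 d
   = 7546/365 = 20.7 yr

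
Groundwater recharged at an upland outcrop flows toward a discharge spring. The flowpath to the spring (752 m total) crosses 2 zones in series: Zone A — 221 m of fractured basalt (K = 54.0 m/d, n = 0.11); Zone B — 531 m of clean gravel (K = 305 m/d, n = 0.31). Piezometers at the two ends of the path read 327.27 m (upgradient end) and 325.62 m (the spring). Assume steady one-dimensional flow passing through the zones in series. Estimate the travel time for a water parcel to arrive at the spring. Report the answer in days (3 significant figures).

Total head drop ΔH = 327.27 − 325.62 = 1.65 m
Steady 1-D flow in series ⇒ the Darcy flux q is identical in every zone and the zone head losses add (resistances L/K in series).
Σ(L/K) = 221/54.0 + 531/305 = 4.093 + 1.741 = 5.834 d
q = ΔH / Σ(L/K) = 1.65 / 5.834 = 0.2828 m/d (same in every zone)
Zone A: v = q/n = 0.2828/0.11 = 2.571 m/d → t_A = 221/2.571 = 85.95 d
Zone B: v = q/n = 0.2828/0.31 = 0.9124 m/d → t_B = 531/0.9124 = 582.0 d
Total t = 85.95 + 582.0 = 667.9 d

668 days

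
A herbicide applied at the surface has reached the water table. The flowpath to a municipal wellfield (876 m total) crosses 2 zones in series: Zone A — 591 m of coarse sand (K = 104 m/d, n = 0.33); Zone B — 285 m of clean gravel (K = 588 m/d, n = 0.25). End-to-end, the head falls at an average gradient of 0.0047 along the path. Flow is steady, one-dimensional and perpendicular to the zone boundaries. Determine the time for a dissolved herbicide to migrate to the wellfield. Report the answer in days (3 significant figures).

For zones in series the flux q is common to all zones; the equivalent conductivity is the harmonic (thickness-weighted) mean, K_eq = L_total / Σ(L_j/K_j).
Σ(L/K) = 591/104 + 285/588 = 5.683 + 0.4847 = 6.167 d
K_eq = L_total / Σ(L/K) = 876 / 6.167 = 142.0 m/d
q = K_eq · i = 142.0 × 0.0047 = 0.6676 m/d (same in every zone)
Zone A: v = q/n = 0.6676/0.33 = 2.023 m/d → t_A = 591/2.023 = 292.1 d
Zone B: v = q/n = 0.6676/0.25 = 2.670 m/d → t_B = 285/2.670 = 106.7 d
Total t = 292.1 + 106.7 = 398.9 d

399 days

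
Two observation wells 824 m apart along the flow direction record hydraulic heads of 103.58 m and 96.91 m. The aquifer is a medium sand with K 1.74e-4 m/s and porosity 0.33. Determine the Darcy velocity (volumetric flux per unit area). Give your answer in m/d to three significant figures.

0.122 m/d

Hydraulic gradient i = (103.58 − 96.91) / 824 = 6.67 / 824 = 0.008095
K = 1.74e-4 m/s × 86400 s/d = 15.03 m/d
q = Ki = 15.03 × 0.008095 = 0.1217 m/d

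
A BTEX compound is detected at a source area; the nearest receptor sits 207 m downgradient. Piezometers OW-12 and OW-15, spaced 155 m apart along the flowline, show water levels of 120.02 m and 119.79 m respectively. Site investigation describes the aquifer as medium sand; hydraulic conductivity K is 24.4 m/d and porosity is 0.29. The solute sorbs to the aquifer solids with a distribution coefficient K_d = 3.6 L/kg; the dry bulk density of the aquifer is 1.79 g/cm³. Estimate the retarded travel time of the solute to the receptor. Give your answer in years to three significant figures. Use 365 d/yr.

105 years

Hydraulic gradient i = (120.02 − 119.79) / 155 = 0.23 / 155 = 0.001484
q = Ki = 24.4 × 0.001484 = 0.03621 m/d
v = Ki/n = 24.4·0.001484/0.29 = 0.1248 m/d
Retardation R = 1 + ρ_b·K_d/n = 1 + 1.79×3.6/0.29 = 23.22
Contaminant velocity v_c = v/R = 0.1248/23.22 = 0.005377 m/d
t = L/v_c = 207/0.005377 = 38500 d
   = 38500/365 = 105 yr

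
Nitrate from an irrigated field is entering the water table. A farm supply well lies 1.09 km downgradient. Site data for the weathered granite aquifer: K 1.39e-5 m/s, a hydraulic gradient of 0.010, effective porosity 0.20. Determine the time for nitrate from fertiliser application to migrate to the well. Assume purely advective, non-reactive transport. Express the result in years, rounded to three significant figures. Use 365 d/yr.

K = 1.39e-5 m/s × 86400 s/d = 1.201 m/d
Specific discharge q = 1.201 × 0.010 = 0.01201 m/d
Average linear velocity = 0.01201 / 0.20 = 0.06005 m/d
L = 1.09 km = 1090 m
t = L / v = 1090 / 0.06005 = 18150 d
   = 18150 / 365 = 49.7 yr

49.7 years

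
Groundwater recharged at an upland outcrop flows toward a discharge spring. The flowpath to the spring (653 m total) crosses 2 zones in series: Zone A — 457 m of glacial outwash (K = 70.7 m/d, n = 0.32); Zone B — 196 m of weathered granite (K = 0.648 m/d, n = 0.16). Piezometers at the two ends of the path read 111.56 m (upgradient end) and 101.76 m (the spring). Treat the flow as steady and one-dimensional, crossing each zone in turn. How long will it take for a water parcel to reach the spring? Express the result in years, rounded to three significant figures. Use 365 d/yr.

Total head drop ΔH = 111.56 − 101.76 = 9.80 m
Continuity: the same q passes through each zone, so ΔH = q·Σ(L_j/K_j) — the zones act as resistances in series.
Σ(L/K) = 457/70.7 + 196/0.648 = 6.464 + 302.5 = 308.9 d
q = ΔH / Σ(L/K) = 9.80 / 308.9 = 0.03172 m/d (same in every zone)
Zone A: v = q/n = 0.03172/0.32 = 0.09913 m/d → t_A = 457/0.09913 = 4610 d
Zone B: v = q/n = 0.03172/0.16 = 0.1983 m/d → t_B = 196/0.1983 = 988.6 d
Total t = 4610 + 988.6 = 5599 d
   = 5599 / 365 = 15.3 yr

15.3 years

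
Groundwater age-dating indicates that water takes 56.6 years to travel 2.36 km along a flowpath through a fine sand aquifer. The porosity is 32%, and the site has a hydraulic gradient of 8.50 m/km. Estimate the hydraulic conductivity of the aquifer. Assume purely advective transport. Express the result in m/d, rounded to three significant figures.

t = 56.6 years = 20660 d
L = 2.36 km = 2360 m
v = L / t = 2360 / 20660 = 0.1142 m/d
K = v · n / i = 0.1142 × 0.32 / 0.0085 = 4.30 m/d

4.30 m/d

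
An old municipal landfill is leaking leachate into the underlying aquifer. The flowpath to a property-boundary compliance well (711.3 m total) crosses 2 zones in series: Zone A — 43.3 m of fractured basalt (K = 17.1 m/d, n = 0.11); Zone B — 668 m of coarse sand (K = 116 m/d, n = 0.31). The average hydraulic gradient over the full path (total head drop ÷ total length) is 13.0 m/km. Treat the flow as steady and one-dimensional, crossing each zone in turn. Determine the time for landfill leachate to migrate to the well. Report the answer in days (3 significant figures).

190 days

For zones in series the flux q is common to all zones; the equivalent conductivity is the harmonic (thickness-weighted) mean, K_eq = L_total / Σ(L_j/K_j).
Σ(L/K) = 43.3/17.1 + 668/116 = 2.532 + 5.759 = 8.291 d
K_eq = L_total / Σ(L/K) = 711.3 / 8.291 = 85.79 m/d
q = K_eq · i = 85.79 × 0.013 = 1.115 m/d (same in every zone)
Zone A: v = q/n = 1.115/0.11 = 10.14 m/d → t_A = 43.3/10.14 = 4.271 d
Zone B: v = q/n = 1.115/0.31 = 3.598 m/d → t_B = 668/3.598 = 185.7 d
Total t = 4.271 + 185.7 = 189.9 d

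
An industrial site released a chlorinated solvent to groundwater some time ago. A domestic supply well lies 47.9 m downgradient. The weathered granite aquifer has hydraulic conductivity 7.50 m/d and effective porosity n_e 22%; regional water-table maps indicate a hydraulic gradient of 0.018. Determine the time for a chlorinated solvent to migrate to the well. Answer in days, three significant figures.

Specific discharge q = 7.50 × 0.018 = 0.1350 m/d
v_s = q/n_e = 0.1350/0.22 = 0.6136 m/d
t = L / v = 47.9 / 0.6136 = 78.06 d

78.1 days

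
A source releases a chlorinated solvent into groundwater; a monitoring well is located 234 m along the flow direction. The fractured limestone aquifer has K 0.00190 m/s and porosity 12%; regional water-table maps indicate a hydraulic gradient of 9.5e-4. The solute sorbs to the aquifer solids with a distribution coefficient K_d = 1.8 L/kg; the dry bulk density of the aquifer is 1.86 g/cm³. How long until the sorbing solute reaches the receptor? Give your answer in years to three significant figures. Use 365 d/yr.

K = 0.00190 m/s × 86400 s/d = 164.2 m/d
q = Ki = 164.2 × 9.5e-4 = 0.1560 m/d
Average linear velocity = 0.1560 / 0.12 = 1.300 m/d
Retardation R = 1 + ρ_b·K_d/n = 1 + 1.86×1.8/0.12 = 28.90
Contaminant velocity v_c = v/R = 1.300/28.90 = 0.04497 m/d
t = L/v_c = 234/0.04497 = 5204 d
   = 5204/365 = 14.3 yr

14.3 years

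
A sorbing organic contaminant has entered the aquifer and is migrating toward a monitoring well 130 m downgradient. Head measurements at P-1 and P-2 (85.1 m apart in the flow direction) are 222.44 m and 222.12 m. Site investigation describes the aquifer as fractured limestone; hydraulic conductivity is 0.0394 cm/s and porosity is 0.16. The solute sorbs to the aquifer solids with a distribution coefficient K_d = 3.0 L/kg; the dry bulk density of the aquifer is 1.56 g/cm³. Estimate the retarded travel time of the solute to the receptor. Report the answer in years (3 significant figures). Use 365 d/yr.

Hydraulic gradient i = (222.44 − 222.12) / 85.1 = 0.32 / 85.1 = 0.003760
K = 0.0394 cm/s × 864 = 34.04 m/d
Darcy flux q = K·i = 34.04 × 0.003760 = 0.1280 m/d
Average linear velocity = 0.1280 / 0.16 = 0.8000 m/d
Retardation R = 1 + ρ_b·K_d/n = 1 + 1.56×3.0/0.16 = 30.25
Contaminant velocity v_c = v/R = 0.8000/30.25 = 0.02645 m/d
t = L/v_c = 130/0.02645 = 4915 d
   = 4915/365 = 13.5 yr

13.5 years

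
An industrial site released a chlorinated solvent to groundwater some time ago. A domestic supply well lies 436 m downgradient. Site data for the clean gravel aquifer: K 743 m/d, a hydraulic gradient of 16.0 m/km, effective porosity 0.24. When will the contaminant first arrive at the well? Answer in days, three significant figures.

8.80 days

q = Ki = 743 × 0.016 = 11.89 m/d
Average linear velocity = 11.89 / 0.24 = 49.53 m/d
t = L / v = 436 / 49.53 = 8.802 d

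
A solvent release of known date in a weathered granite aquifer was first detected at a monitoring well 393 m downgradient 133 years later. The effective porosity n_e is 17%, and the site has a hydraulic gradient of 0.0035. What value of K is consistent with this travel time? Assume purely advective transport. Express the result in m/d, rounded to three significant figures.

t = 133 years = 48550 d
v = L / t = 393 / 48550 = 0.008096 m/d
K = v · n / i = 0.008096 × 0.17 / 0.0035 = 0.393 m/d

0.393 m/d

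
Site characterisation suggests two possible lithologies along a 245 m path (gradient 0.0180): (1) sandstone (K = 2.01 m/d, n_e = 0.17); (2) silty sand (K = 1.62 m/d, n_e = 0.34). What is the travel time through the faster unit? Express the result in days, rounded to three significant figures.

1150 days

Unit 1 (sandstone): v = 2.01×0.018/0.17 = 0.2128 m/d, t = 245/0.2128 = 1151 d
Unit 2 (silty sand): v = 1.62×0.018/0.34 = 0.08576 m/d, t = 245/0.08576 = 2857 d
Faster unit: t = 1150 d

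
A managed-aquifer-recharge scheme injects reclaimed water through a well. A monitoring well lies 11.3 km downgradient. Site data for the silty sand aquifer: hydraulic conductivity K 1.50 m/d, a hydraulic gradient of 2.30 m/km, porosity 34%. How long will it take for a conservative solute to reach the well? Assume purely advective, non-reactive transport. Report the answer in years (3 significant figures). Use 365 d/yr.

3050 years

Specific discharge q = 1.50 × 0.0023 = 0.003450 m/d
v = Ki/n = 1.50·0.0023/0.34 = 0.01015 m/d
L = 11.3 km = 11300 m
t = L / v = 11300 / 0.01015 = 1.114e6 d
   = 1.114e6 / 365 = 3050 yr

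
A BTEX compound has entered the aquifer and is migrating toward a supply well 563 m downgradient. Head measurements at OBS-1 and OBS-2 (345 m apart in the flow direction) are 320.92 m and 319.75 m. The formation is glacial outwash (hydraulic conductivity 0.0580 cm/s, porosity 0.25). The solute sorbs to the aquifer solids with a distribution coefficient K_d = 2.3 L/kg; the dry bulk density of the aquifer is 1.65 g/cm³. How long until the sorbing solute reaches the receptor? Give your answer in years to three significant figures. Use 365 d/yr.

Hydraulic gradient i = (320.92 − 319.75) / 345 = 1.17 / 345 = 0.003391
K = 0.0580 cm/s × 864 = 50.11 m/d
q = Ki = 50.11 × 0.003391 = 0.1699 m/d
Seepage velocity v = q / n = 0.1699 / 0.25 = 0.6798 m/d
Retardation R = 1 + ρ_b·K_d/n = 1 + 1.65×2.3/0.25 = 16.18
Contaminant velocity v_c = v/R = 0.6798/16.18 = 0.04201 m/d
t = L/v_c = 563/0.04201 = 13400 d
   = 13400/365 = 36.7 yr

36.7 years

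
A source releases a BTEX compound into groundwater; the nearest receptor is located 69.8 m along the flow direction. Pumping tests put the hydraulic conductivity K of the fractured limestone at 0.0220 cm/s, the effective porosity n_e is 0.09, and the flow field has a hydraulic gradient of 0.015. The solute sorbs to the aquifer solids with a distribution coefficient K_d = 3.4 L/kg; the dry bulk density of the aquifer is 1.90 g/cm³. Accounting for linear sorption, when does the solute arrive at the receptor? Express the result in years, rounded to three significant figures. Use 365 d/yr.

4.39 years

K = 0.0220 cm/s × 864 = 19.01 m/d
q = Ki = 19.01 × 0.015 = 0.2851 m/d
Average linear velocity = 0.2851 / 0.09 = 3.168 m/d
Retardation R = 1 + ρ_b·K_d/n = 1 + 1.90×3.4/0.09 = 72.78
Contaminant velocity v_c = v/R = 3.168/72.78 = 0.04353 m/d
t = L/v_c = 69.8/0.04353 = 1604 d
   = 1604/365 = 4.39 yr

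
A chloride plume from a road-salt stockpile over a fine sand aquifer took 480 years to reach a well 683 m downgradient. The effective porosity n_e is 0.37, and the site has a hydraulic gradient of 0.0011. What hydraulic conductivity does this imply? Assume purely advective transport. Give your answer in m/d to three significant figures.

t = 480 years = 175200 d
v = L / t = 683 / 175200 = 0.003898 m/d
K = v · n / i = 0.003898 × 0.37 / 0.0011 = 1.31 m/d

1.31 m/d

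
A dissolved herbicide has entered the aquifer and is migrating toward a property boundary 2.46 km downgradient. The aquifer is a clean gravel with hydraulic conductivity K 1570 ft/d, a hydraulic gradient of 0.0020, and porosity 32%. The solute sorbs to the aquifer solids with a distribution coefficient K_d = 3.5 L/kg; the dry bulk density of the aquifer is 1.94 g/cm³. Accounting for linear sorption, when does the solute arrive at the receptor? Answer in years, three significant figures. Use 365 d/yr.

50.1 years

K = 1570 ft/d × 0.3048 = 478.5 m/d
Darcy flux q = K·i = 478.5 × 0.0020 = 0.9571 m/d
v = Ki/n = 478.5·0.0020/0.32 = 2.991 m/d
Retardation R = 1 + ρ_b·K_d/n = 1 + 1.94×3.5/0.32 = 22.22
Contaminant velocity v_c = v/R = 2.991/22.22 = 0.1346 m/d
L = 2.46 km = 2460 m
t = L/v_c = 2460/0.1346 = 18280 d
   = 18280/365 = 50.1 yr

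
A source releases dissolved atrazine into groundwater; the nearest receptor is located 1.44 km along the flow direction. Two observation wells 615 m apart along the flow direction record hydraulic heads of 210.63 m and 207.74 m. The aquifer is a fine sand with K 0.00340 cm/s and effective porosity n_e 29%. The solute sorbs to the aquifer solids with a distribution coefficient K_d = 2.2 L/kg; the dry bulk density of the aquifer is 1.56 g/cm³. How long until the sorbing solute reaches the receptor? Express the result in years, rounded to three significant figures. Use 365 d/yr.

Hydraulic gradient i = (210.63 − 207.74) / 615 = 2.89 / 615 = 0.004699
K = 0.00340 cm/s × 864 = 2.938 m/d
q = Ki = 2.938 × 0.004699 = 0.01380 m/d
v_s = q/n_e = 0.01380/0.29 = 0.04760 m/d
Retardation R = 1 + ρ_b·K_d/n = 1 + 1.56×2.2/0.29 = 12.83
Contaminant velocity v_c = v/R = 0.04760/12.83 = 0.003709 m/d
L = 1.44 km = 1440 m
t = L/v_c = 1440/0.003709 = 388300 d
   = 388300/365 = 1060 yr

1060 years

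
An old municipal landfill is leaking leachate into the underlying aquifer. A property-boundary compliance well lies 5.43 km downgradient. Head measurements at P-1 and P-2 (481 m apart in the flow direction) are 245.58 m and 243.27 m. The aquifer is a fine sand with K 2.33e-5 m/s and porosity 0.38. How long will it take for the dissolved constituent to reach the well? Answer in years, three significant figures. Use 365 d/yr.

Hydraulic gradient i = (245.58 − 243.27) / 481 = 2.31 / 481 = 0.004802
K = 2.33e-5 m/s × 86400 s/d = 2.013 m/d
q = Ki = 2.013 × 0.004802 = 0.009668 m/d
v_s = q/n_e = 0.009668/0.38 = 0.02544 m/d
L = 5.43 km = 5430 m
t = L / v = 5430 / 0.02544 = 213400 d
   = 213400 / 365 = 585 yr

585 years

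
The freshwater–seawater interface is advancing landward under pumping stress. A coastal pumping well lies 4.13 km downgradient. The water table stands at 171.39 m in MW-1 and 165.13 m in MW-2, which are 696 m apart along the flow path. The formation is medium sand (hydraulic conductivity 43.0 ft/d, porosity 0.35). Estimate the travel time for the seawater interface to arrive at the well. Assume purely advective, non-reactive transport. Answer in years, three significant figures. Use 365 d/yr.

Hydraulic gradient i = (171.39 − 165.13) / 696 = 6.26 / 696 = 0.008994
K = 43.0 ft/d × 0.3048 = 13.11 m/d
Specific discharge q = 13.11 × 0.008994 = 0.1179 m/d
Seepage velocity v = q / n = 0.1179 / 0.35 = 0.3368 m/d
L = 4.13 km = 4130 m
t = L / v = 4130 / 0.3368 = 12260 d
   = 12260 / 365 = 33.6 yr

33.6 years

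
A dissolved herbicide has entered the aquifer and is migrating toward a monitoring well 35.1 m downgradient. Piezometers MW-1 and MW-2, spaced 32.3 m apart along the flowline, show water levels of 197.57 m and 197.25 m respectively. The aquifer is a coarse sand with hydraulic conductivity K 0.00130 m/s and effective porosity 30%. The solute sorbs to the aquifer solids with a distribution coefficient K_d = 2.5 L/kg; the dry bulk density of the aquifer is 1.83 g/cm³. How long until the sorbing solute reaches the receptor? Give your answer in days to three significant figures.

Hydraulic gradient i = (197.57 − 197.25) / 32.3 = 0.32 / 32.3 = 0.009907
K = 0.00130 m/s × 86400 s/d = 112.3 m/d
Specific discharge q = 112.3 × 0.009907 = 1.113 m/d
v = Ki/n = 112.3·0.009907/0.30 = 3.709 m/d
Retardation R = 1 + ρ_b·K_d/n = 1 + 1.83×2.5/0.30 = 16.25
Contaminant velocity v_c = v/R = 3.709/16.25 = 0.2283 m/d
t = L/v_c = 35.1/0.2283 = 153.8 d

154 days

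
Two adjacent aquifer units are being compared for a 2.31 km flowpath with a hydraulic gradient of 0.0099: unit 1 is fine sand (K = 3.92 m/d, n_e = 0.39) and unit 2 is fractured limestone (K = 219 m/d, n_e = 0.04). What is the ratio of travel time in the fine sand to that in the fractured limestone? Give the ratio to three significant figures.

545

Unit 1 (fine sand): v = 3.92×0.0099/0.39 = 0.09951 m/d, t = 2310/0.09951 = 23210 d
Unit 2 (fractured limestone): v = 219×0.0099/0.04 = 54.20 m/d, t = 2310/54.20 = 42.62 d
t(fine sand) / t(fractured limestone) = 23210/42.62 = 545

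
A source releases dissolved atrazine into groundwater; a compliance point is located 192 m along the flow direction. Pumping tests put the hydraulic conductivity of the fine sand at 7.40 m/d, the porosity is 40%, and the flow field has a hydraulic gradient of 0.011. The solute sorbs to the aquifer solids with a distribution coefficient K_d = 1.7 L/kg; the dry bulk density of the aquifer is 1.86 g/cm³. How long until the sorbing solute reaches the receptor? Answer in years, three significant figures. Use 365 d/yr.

23.0 years

Darcy flux q = K·i = 7.40 × 0.011 = 0.08140 m/d
Average linear velocity = 0.08140 / 0.40 = 0.2035 m/d
Retardation R = 1 + ρ_b·K_d/n = 1 + 1.86×1.7/0.40 = 8.905
Contaminant velocity v_c = v/R = 0.2035/8.905 = 0.02285 m/d
t = L/v_c = 192/0.02285 = 8402 d
   = 8402/365 = 23.0 yr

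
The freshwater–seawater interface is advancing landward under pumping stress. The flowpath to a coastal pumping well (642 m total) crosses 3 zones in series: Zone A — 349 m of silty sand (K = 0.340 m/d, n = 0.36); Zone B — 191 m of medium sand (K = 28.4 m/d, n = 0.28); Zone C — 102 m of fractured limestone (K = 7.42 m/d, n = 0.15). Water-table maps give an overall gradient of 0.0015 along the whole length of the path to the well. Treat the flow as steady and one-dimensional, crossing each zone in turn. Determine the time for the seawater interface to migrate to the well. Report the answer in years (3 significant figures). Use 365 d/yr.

579 years

Steady 1-D flow in series ⇒ the Darcy flux q is identical in every zone and the zone head losses add (resistances L/K in series).
Σ(L/K) = 349/0.340 + 191/28.4 + 102/7.42 = 1026 + 6.725 + 13.75 = 1047 d
K_eq = L_total / Σ(L/K) = 642 / 1047 = 0.6132 m/d
q = K_eq · i = 0.6132 × 0.0015 = 9.198e-4 m/d (same in every zone)
Zone A: v = q/n = 9.198e-4/0.36 = 0.002555 m/d → t_A = 349/0.002555 = 136600 d
Zone B: v = q/n = 9.198e-4/0.28 = 0.003285 m/d → t_B = 191/0.003285 = 58140 d
Zone C: v = q/n = 9.198e-4/0.15 = 0.006132 m/d → t_C = 102/0.006132 = 16630 d
Total t = 136600 + 58140 + 16630 = 211400 d
   = 211400 / 365 = 579 yr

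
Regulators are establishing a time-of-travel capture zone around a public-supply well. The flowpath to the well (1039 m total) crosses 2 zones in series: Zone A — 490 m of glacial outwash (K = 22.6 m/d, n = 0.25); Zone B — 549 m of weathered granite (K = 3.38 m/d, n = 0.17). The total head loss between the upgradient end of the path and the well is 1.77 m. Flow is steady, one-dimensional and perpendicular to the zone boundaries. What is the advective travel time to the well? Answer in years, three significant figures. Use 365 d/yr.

61.5 years

Steady 1-D flow in series ⇒ the Darcy flux q is identical in every zone and the zone head losses add (resistances L/K in series).
Σ(L/K) = 490/22.6 + 549/3.38 = 21.68 + 162.4 = 184.1 d
q = ΔH / Σ(L/K) = 1.77 / 184.1 = 0.009614 m/d (same in every zone)
Zone A: v = q/n = 0.009614/0.25 = 0.03846 m/d → t_A = 490/0.03846 = 12740 d
Zone B: v = q/n = 0.009614/0.17 = 0.05655 m/d → t_B = 549/0.05655 = 9708 d
Total t = 12740 + 9708 = 22450 d
   = 22450 / 365 = 61.5 yr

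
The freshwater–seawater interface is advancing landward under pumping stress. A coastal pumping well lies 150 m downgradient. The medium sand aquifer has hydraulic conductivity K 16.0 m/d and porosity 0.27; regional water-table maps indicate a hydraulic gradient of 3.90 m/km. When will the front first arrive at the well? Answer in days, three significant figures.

649 days

q = Ki = 16.0 × 0.0039 = 0.06240 m/d
v = Ki/n = 16.0·0.0039/0.27 = 0.2311 m/d
t = L / v = 150 / 0.2311 = 649.0 d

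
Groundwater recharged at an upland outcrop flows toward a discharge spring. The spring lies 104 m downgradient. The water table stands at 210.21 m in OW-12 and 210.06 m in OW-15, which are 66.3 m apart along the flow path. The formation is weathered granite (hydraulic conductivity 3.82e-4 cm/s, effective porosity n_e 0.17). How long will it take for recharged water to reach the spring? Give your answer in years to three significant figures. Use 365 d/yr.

Hydraulic gradient i = (210.21 − 210.06) / 66.3 = 0.15 / 66.3 = 0.002262
K = 3.82e-4 cm/s × 864 = 0.3300 m/d
q = Ki = 0.3300 × 0.002262 = 7.467e-4 m/d
v = Ki/n = 0.3300·0.002262/0.17 = 0.004392 m/d
t = L / v = 104 / 0.004392 = 23680 d
   = 23680 / 365 = 64.9 yr

64.9 years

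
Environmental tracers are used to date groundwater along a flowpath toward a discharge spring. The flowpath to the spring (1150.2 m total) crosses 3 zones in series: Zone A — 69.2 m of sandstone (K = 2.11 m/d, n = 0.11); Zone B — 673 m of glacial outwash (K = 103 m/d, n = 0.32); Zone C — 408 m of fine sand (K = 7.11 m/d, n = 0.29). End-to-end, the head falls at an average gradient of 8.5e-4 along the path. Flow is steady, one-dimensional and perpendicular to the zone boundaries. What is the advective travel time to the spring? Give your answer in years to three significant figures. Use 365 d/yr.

92.5 years

For zones in series the flux q is common to all zones; the equivalent conductivity is the harmonic (thickness-weighted) mean, K_eq = L_total / Σ(L_j/K_j).
Σ(L/K) = 69.2/2.11 + 673/103 + 408/7.11 = 32.80 + 6.534 + 57.38 = 96.71 d
K_eq = L_total / Σ(L/K) = 1150.2 / 96.71 = 11.89 m/d
q = K_eq · i = 11.89 × 8.5e-4 = 0.01011 m/d (same in every zone)
Zone A: v = q/n = 0.01011/0.11 = 0.09190 m/d → t_A = 69.2/0.09190 = 753.0 d
Zone B: v = q/n = 0.01011/0.32 = 0.03159 m/d → t_B = 673/0.03159 = 21300 d
Zone C: v = q/n = 0.01011/0.29 = 0.03486 m/d → t_C = 408/0.03486 = 11700 d
Total t = 753.0 + 21300 + 11700 = 33760 d
   = 33760 / 365 = 92.5 yr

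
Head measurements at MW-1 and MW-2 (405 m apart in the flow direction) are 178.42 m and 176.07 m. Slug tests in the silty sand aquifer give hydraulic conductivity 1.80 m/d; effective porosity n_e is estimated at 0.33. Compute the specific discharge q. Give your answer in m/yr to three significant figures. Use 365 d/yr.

Hydraulic gradient i = (178.42 − 176.07) / 405 = 2.35 / 405 = 0.005802
Darcy flux q = K·i = 1.80 × 0.005802 = 0.01044 m/d
   = 0.01044 × 365 = 3.81 m/yr

3.81 m/yr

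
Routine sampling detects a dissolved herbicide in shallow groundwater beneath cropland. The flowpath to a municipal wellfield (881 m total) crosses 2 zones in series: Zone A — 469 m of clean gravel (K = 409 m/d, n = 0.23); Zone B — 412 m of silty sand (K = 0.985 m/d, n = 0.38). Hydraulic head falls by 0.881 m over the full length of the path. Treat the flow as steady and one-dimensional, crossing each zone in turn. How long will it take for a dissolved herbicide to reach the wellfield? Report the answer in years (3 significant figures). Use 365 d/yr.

345 years

Steady 1-D flow in series ⇒ the Darcy flux q is identical in every zone and the zone head losses add (resistances L/K in series).
Σ(L/K) = 469/409 + 412/0.985 = 1.147 + 418.3 = 419.4 d
q = ΔH / Σ(L/K) = 0.881 / 419.4 = 0.002101 m/d (same in every zone)
Zone A: v = q/n = 0.002101/0.23 = 0.009133 m/d → t_A = 469/0.009133 = 51350 d
Zone B: v = q/n = 0.002101/0.38 = 0.005528 m/d → t_B = 412/0.005528 = 74530 d
Total t = 51350 + 74530 = 125900 d
   = 125900 / 365 = 345 yr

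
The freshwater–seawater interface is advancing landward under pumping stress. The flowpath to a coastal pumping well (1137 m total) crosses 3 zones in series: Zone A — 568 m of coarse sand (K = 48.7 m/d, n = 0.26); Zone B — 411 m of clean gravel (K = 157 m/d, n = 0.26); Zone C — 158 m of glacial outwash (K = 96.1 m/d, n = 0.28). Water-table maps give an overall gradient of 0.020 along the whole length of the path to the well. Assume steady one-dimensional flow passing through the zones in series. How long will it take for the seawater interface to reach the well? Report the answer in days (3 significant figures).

209 days

Steady 1-D flow in series ⇒ the Darcy flux q is identical in every zone and the zone head losses add (resistances L/K in series).
Σ(L/K) = 568/48.7 + 411/157 + 158/96.1 = 11.66 + 2.618 + 1.644 = 15.93 d
K_eq = L_total / Σ(L/K) = 1137 / 15.93 = 71.40 m/d
q = K_eq · i = 71.40 × 0.020 = 1.428 m/d (same in every zone)
Zone A: v = q/n = 1.428/0.26 = 5.492 m/d → t_A = 568/5.492 = 103.4 d
Zone B: v = q/n = 1.428/0.26 = 5.492 m/d → t_B = 411/5.492 = 74.84 d
Zone C: v = q/n = 1.428/0.28 = 5.100 m/d → t_C = 158/5.100 = 30.98 d
Total t = 103.4 + 74.84 + 30.98 = 209.2 d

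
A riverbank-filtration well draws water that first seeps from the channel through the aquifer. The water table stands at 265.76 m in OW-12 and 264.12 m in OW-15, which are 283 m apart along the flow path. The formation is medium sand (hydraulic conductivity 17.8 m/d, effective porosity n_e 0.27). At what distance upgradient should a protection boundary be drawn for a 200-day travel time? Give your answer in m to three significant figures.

76.4 m

Hydraulic gradient i = (265.76 − 264.12) / 283 = 1.64 / 283 = 0.005795
q = Ki = 17.8 × 0.005795 = 0.1032 m/d
v = Ki/n = 17.8·0.005795/0.27 = 0.3820 m/d
L = v × T = 0.3820 × 200 = 76.41 m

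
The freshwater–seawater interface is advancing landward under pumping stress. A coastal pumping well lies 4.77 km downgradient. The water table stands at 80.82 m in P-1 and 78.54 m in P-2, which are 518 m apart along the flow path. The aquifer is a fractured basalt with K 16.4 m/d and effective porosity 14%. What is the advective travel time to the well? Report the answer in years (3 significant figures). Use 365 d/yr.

Hydraulic gradient i = (80.82 − 78.54) / 518 = 2.28 / 518 = 0.004402
q = Ki = 16.4 × 0.004402 = 0.07219 m/d
v_s = q/n_e = 0.07219/0.14 = 0.5156 m/d
L = 4.77 km = 4770 m
t = L / v = 4770 / 0.5156 = 9251 d
   = 9251 / 365 = 25.3 yr

25.3 years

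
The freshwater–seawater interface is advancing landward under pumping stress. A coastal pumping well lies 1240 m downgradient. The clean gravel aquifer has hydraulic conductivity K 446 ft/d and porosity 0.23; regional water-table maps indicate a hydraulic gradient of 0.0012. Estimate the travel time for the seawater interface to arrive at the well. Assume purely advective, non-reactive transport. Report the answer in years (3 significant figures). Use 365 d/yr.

K = 446 ft/d × 0.3048 = 135.9 m/d
q = Ki = 135.9 × 0.0012 = 0.1631 m/d
Seepage velocity v = q / n = 0.1631 / 0.23 = 0.7093 m/d
t = L / v = 1240 / 0.7093 = 1748 d
   = 1748 / 365 = 4.79 yr

4.79 years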